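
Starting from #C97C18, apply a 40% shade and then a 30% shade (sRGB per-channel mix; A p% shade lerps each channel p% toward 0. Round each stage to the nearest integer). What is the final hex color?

#C97C18 is rgb(201, 124, 24).
Lerp each channel 40% toward 0:
  R: 201 + 0.4×(0−201) = 201 − 80.4 = 120.6 → 121
  G: 124 + 0.4×(0−124) = 124 − 49.6 = 74.4 → 74
  B: 24 + 0.4×(0−24) = 24 − 9.6 = 14.4 → 14
After the shade: rgb(121, 74, 14) = #794A0E.
A 30% shade moves each channel 30% toward 0:
  R: 121 − 36.3 = 84.7 → 85
  G: 74 + 0.3×(0−74) = 74 − 22.2 = 51.8 → 52
  B: 14 + 0.3×(0−14) = 14 − 4.2 = 9.8 → 10
rgb(85, 52, 10) = #55340A.

#55340A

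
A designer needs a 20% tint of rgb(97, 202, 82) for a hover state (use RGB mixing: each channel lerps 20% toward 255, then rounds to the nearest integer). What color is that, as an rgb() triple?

rgb(129, 213, 117)

Per channel, c → c + 0.2(255 − c):
  R: 97 + 31.6 = 128.6 → 129
  G: 202 + 10.6 = 212.6 → 213
  B: 82 + 34.6 = 116.6 → 117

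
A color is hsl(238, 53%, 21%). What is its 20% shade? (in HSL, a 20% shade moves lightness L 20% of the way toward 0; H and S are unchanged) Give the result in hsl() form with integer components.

L moves 20% from 21 toward 0: 21 − 4.2 = 16.8 → 17.
H and S are unchanged.

hsl(238, 53%, 17%)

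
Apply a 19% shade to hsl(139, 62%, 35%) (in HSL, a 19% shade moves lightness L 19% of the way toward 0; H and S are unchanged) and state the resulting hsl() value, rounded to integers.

hsl(139, 62%, 28%)

L moves 19% from 35 toward 0: 35 − 6.65 = 28.35 → 28.
H and S are unchanged.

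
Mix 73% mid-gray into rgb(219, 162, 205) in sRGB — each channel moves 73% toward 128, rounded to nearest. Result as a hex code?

A 73% tone moves each channel 73% toward 128:
  R: 219 + 0.73×(128−219) = 219 − 66.43 = 152.57 → 153
  G: 162 + 0.73×(128−162) = 162 − 24.82 = 137.18 → 137
  B: 205 + 0.73×(128−205) = 205 − 56.21 = 148.79 → 149
rgb(153, 137, 149) = #998995.

#998995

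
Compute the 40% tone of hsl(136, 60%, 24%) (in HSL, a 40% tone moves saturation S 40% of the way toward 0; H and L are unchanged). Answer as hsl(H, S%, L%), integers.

hsl(136, 36%, 24%)

S moves 40% from 60 toward 0: 60 − 24 = 36 → 36.
H and L are unchanged.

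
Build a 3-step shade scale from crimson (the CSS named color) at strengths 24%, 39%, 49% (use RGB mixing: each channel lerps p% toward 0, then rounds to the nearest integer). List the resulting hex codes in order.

CSS crimson is rgb(220, 20, 60).
24%: (220 − 52.8 = 167.2→167, 20 − 4.8 = 15.2→15, 60 − 14.4 = 45.6→46) → #A70F2E
39%: (220 − 85.8 = 134.2→134, 20 − 7.8 = 12.2→12, 60 − 23.4 = 36.6→37) → #860C25
49%: (220 − 107.8 = 112.2→112, 20 − 9.8 = 10.2→10, 60 − 29.4 = 30.6→31) → #700A1F

#A70F2E, #860C25, #700A1F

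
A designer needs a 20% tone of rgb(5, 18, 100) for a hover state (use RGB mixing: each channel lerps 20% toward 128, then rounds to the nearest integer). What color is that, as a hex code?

Per channel, c → c + 0.2(128 − c):
  R: 5 + 24.6 = 29.6 → 30
  G: 18 + 0.2×(128−18) = 18 + 22 = 40 → 40
  B: 100 + 5.6 = 105.6 → 106
rgb(30, 40, 106) = #1e286a.

#1e286a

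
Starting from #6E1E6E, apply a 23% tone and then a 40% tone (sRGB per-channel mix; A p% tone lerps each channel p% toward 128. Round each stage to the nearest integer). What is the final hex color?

#785378

#6E1E6E is rgb(110, 30, 110).
A 23% tone moves each channel 23% toward 128:
  R: 110 + 4.14 = 114.14 → 114
  G: 30 + 22.54 = 52.54 → 53
  B: 110 + 4.14 = 114.14 → 114
After the tone: rgb(114, 53, 114) = #723572.
Per channel, c → c + 0.4(128 − c):
  R: 114 + 5.6 = 119.6 → 120
  G: 53 + 30 = 83 → 83
  B: 114 + 5.6 = 119.6 → 120
rgb(120, 83, 120) = #785378.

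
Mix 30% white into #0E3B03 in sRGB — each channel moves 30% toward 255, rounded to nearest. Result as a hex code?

#0E3B03 is rgb(14, 59, 3).
Lerp each channel 30% toward 255:
  R: 14 + 72.3 = 86.3 → 86
  G: 59 + 0.3×(255−59) = 59 + 58.8 = 117.8 → 118
  B: 3 + 0.3×(255−3) = 3 + 75.6 = 78.6 → 79
rgb(86, 118, 79) = #56764F.

#56764F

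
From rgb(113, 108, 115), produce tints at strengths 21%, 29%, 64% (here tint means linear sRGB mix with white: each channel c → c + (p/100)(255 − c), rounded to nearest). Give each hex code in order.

#8F8B90, #9A979C, #CCCACD

21%: (113 + 29.82 = 142.82→143, 108 + 30.87 = 138.87→139, 115 + 29.4 = 144.4→144) → #8F8B90
29%: (113 + 41.18 = 154.18→154, 108 + 42.63 = 150.63→151, 115 + 40.6 = 155.6→156) → #9A979C
64%: (113 + 90.88 = 203.88→204, 108 + 94.08 = 202.08→202, 115 + 89.6 = 204.6→205) → #CCCACD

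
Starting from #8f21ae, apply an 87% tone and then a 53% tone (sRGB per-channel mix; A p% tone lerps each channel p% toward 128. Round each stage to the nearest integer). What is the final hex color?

#817a83

#8f21ae is rgb(143, 33, 174).
Per channel, c → c + 0.87(128 − c):
  R: 143 − 13.05 = 129.95 → 130
  G: 33 + 82.65 = 115.65 → 116
  B: 174 + 0.87×(128−174) = 174 − 40.02 = 133.98 → 134
After the tone: rgb(130, 116, 134) = #827486.
Per channel, c → c + 0.53(128 − c):
  R: 130 + 0.53×(128−130) = 130 − 1.06 = 128.94 → 129
  G: 116 + 0.53×(128−116) = 116 + 6.36 = 122.36 → 122
  B: 134 + 0.53×(128−134) = 134 − 3.18 = 130.82 → 131
rgb(129, 122, 131) = #817a83.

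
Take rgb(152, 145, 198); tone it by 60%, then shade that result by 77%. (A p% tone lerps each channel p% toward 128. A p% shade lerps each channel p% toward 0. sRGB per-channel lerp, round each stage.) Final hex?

Lerp each channel 60% toward 128:
  R: 152 − 14.4 = 137.6 → 138
  G: 145 − 10.2 = 134.8 → 135
  B: 198 + 0.6×(128−198) = 198 − 42 = 156 → 156
After the tone: rgb(138, 135, 156) = #8A879C.
Lerp each channel 77% toward 0:
  R: 138 + 0.77×(0−138) = 138 − 106.26 = 31.74 → 32
  G: 135 − 103.95 = 31.05 → 31
  B: 156 + 0.77×(0−156) = 156 − 120.12 = 35.88 → 36
rgb(32, 31, 36) = #201F24.

#201F24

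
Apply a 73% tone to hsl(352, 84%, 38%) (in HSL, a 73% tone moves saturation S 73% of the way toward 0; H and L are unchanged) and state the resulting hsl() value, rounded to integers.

S moves 73% from 84 toward 0: 84 − 61.32 = 22.68 → 23.
H and L are unchanged.

hsl(352, 23%, 38%)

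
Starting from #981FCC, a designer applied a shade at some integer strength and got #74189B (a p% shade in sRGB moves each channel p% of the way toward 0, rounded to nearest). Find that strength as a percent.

#981FCC is rgb(152, 31, 204); #74189B is rgb(116, 24, 155).
On the B channel (widest range): 155 ≈ 204 + (p/100)(0 − 204), so p ≈ 100×(155 − 204)/(0 − 204) = -4900/-204 = 24.02.
p = 24 reproduces all three channels after rounding.

24%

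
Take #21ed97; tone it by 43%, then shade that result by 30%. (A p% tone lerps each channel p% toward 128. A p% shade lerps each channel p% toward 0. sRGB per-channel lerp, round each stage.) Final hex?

#348563

#21ed97 is rgb(33, 237, 151).
Lerp each channel 43% toward 128:
  R: 33 + 0.43×(128−33) = 33 + 40.85 = 73.85 → 74
  G: 237 − 46.87 = 190.13 → 190
  B: 151 − 9.89 = 141.11 → 141
After the tone: rgb(74, 190, 141) = #4abe8d.
A 30% shade moves each channel 30% toward 0:
  R: 74 − 22.2 = 51.8 → 52
  G: 190 − 57 = 133 → 133
  B: 141 + 0.3×(0−141) = 141 − 42.3 = 98.7 → 99
rgb(52, 133, 99) = #348563.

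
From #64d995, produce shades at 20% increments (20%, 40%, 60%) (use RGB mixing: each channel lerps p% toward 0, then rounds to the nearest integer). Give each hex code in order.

#64d995 is rgb(100, 217, 149).
20%: (100 − 20 = 80→80, 217 − 43.4 = 173.6→174, 149 − 29.8 = 119.2→119) → #50ae77
40%: (100 − 40 = 60→60, 217 − 86.8 = 130.2→130, 149 − 59.6 = 89.4→89) → #3c8259
60%: (100 − 60 = 40→40, 217 − 130.2 = 86.8→87, 149 − 89.4 = 59.6→60) → #28573c

#50ae77, #3c8259, #28573c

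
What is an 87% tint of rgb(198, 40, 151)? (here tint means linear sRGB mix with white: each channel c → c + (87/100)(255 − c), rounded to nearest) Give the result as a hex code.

An 87% tint moves each channel 87% toward 255:
  R: 198 + 0.87×(255−198) = 198 + 49.59 = 247.59 → 248
  G: 40 + 187.05 = 227.05 → 227
  B: 151 + 0.87×(255−151) = 151 + 90.48 = 241.48 → 241
rgb(248, 227, 241) = #F8E3F1.

#F8E3F1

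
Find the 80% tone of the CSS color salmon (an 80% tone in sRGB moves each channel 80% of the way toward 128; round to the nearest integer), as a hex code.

#98807d

CSS salmon is rgb(250, 128, 114).
An 80% tone moves each channel 80% toward 128:
  R: 250 − 97.6 = 152.4 → 152
  G: 128 + 0 = 128 → 128
  B: 114 + 0.8×(128−114) = 114 + 11.2 = 125.2 → 125
rgb(152, 128, 125) = #98807d.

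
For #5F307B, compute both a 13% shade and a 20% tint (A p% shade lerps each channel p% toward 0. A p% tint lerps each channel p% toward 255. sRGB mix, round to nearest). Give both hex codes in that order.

#5F307B is rgb(95, 48, 123).
13% shade:
  R: 95 − 12.35 = 82.65 → 83
  G: 48 − 6.24 = 41.76 → 42
  B: 123 − 15.99 = 107.01 → 107
  → #532A6B
20% tint:
  R: 95 + 32 = 127 → 127
  G: 48 + 41.4 = 89.4 → 89
  B: 123 + 0.2×(255−123) = 123 + 26.4 = 149.4 → 149
  → #7F5995

#532A6B, #7F5995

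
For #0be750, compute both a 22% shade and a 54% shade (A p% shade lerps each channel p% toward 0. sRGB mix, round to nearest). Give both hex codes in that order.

#0be750 is rgb(11, 231, 80).
22% shade:
  R: 11 − 2.42 = 8.58 → 9
  G: 231 − 50.82 = 180.18 → 180
  B: 80 + 0.22×(0−80) = 80 − 17.6 = 62.4 → 62
  → #09b43e
54% shade:
  R: 11 + 0.54×(0−11) = 11 − 5.94 = 5.06 → 5
  G: 231 − 124.74 = 106.26 → 106
  B: 80 + 0.54×(0−80) = 80 − 43.2 = 36.8 → 37
  → #056a25

#09b43e, #056a25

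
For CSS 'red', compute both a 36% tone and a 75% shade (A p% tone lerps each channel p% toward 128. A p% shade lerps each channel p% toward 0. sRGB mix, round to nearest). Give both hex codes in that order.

CSS red is rgb(255, 0, 0).
36% tone:
  R: 255 − 45.72 = 209.28 → 209
  G: 0 + 0.36×(128−0) = 0 + 46.08 = 46.08 → 46
  B: 0 + 0.36×(128−0) = 0 + 46.08 = 46.08 → 46
  → #D12E2E
75% shade:
  R: 255 − 191.25 = 63.75 → 64
  G: 0 + 0 = 0 → 0
  B: 0 + 0.75×(0−0) = 0 + 0 = 0 → 0
  → #400000

#D12E2E, #400000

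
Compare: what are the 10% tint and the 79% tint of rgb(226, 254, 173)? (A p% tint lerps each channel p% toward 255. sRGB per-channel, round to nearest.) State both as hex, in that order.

10% tint:
  R: 226 + 0.1×(255−226) = 226 + 2.9 = 228.9 → 229
  G: 254 + 0.1×(255−254) = 254 + 0.1 = 254.1 → 254
  B: 173 + 0.1×(255−173) = 173 + 8.2 = 181.2 → 181
  → #e5feb5
79% tint:
  R: 226 + 22.91 = 248.91 → 249
  G: 254 + 0.79 = 254.79 → 255
  B: 173 + 64.78 = 237.78 → 238
  → #f9ffee

#e5feb5, #f9ffee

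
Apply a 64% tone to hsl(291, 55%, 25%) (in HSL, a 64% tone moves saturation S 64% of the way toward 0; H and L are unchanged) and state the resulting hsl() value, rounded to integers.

hsl(291, 20%, 25%)

S moves 64% from 55 toward 0: 55 − 35.2 = 19.8 → 20.
H and L are unchanged.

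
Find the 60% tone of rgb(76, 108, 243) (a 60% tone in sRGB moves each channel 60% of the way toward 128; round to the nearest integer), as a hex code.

Lerp each channel 60% toward 128:
  R: 76 + 0.6×(128−76) = 76 + 31.2 = 107.2 → 107
  G: 108 + 12 = 120 → 120
  B: 243 + 0.6×(128−243) = 243 − 69 = 174 → 174
rgb(107, 120, 174) = #6B78AE.

#6B78AE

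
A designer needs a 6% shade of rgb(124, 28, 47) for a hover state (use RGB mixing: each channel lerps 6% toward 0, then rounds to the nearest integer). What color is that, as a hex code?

#751A2C

A 6% shade moves each channel 6% toward 0:
  R: 124 + 0.06×(0−124) = 124 − 7.44 = 116.56 → 117
  G: 28 + 0.06×(0−28) = 28 − 1.68 = 26.32 → 26
  B: 47 − 2.82 = 44.18 → 44
rgb(117, 26, 44) = #751A2C.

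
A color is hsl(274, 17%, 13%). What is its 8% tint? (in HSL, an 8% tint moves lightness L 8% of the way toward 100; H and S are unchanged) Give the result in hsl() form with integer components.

hsl(274, 17%, 20%)

L moves 8% from 13 toward 100: 13 + 6.96 = 19.96 → 20.
H and S are unchanged.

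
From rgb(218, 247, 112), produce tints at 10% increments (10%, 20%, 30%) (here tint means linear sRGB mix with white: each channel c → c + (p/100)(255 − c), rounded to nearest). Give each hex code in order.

10%: (218 + 3.7 = 221.7→222, 247 + 0.8 = 247.8→248, 112 + 14.3 = 126.3→126) → #def87e
20%: (218 + 7.4 = 225.4→225, 247 + 1.6 = 248.6→249, 112 + 28.6 = 140.6→141) → #e1f98d
30%: (218 + 11.1 = 229.1→229, 247 + 2.4 = 249.4→249, 112 + 42.9 = 154.9→155) → #e5f99b

#def87e, #e1f98d, #e5f99b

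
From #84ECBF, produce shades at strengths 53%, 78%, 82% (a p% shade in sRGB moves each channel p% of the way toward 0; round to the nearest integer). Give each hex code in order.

#84ECBF is rgb(132, 236, 191).
53%: (132 − 69.96 = 62.04→62, 236 − 125.08 = 110.92→111, 191 − 101.23 = 89.77→90) → #3E6F5A
78%: (132 − 102.96 = 29.04→29, 236 − 184.08 = 51.92→52, 191 − 148.98 = 42.02→42) → #1D342A
82%: (132 − 108.24 = 23.76→24, 236 − 193.52 = 42.48→42, 191 − 156.62 = 34.38→34) → #182A22

#3E6F5A, #1D342A, #182A22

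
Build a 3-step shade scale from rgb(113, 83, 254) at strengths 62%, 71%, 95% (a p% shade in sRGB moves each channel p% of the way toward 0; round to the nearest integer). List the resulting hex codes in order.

#2b2061, #21184a, #06040d

62%: (113 − 70.06 = 42.94→43, 83 − 51.46 = 31.54→32, 254 − 157.48 = 96.52→97) → #2b2061
71%: (113 − 80.23 = 32.77→33, 83 − 58.93 = 24.07→24, 254 − 180.34 = 73.66→74) → #21184a
95%: (113 − 107.35 = 5.65→6, 83 − 78.85 = 4.15→4, 254 − 241.3 = 12.7→13) → #06040d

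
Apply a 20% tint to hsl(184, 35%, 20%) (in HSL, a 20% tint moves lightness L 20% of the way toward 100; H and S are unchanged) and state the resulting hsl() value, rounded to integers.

L moves 20% from 20 toward 100: 20 + 16 = 36 → 36.
H and S are unchanged.

hsl(184, 35%, 36%)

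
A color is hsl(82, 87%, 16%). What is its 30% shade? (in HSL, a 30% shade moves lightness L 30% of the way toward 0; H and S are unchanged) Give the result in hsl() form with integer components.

L moves 30% from 16 toward 0: 16 − 4.8 = 11.2 → 11.
H and S are unchanged.

hsl(82, 87%, 11%)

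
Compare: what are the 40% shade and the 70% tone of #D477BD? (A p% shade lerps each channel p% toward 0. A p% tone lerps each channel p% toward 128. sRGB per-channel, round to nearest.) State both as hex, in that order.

#D477BD is rgb(212, 119, 189).
40% shade:
  R: 212 + 0.4×(0−212) = 212 − 84.8 = 127.2 → 127
  G: 119 − 47.6 = 71.4 → 71
  B: 189 + 0.4×(0−189) = 189 − 75.6 = 113.4 → 113
  → #7F4771
70% tone:
  R: 212 + 0.7×(128−212) = 212 − 58.8 = 153.2 → 153
  G: 119 + 6.3 = 125.3 → 125
  B: 189 − 42.7 = 146.3 → 146
  → #997D92

#7F4771, #997D92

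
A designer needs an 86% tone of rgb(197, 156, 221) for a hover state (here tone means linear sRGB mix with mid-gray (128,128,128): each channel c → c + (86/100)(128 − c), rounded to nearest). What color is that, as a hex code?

#8A848D

Lerp each channel 86% toward 128:
  R: 197 + 0.86×(128−197) = 197 − 59.34 = 137.66 → 138
  G: 156 + 0.86×(128−156) = 156 − 24.08 = 131.92 → 132
  B: 221 + 0.86×(128−221) = 221 − 79.98 = 141.02 → 141
rgb(138, 132, 141) = #8A848D.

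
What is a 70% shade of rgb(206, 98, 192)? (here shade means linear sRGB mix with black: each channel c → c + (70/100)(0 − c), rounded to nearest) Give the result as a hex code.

#3e1d3a

Lerp each channel 70% toward 0:
  R: 206 + 0.7×(0−206) = 206 − 144.2 = 61.8 → 62
  G: 98 + 0.7×(0−98) = 98 − 68.6 = 29.4 → 29
  B: 192 + 0.7×(0−192) = 192 − 134.4 = 57.6 → 58
rgb(62, 29, 58) = #3e1d3a.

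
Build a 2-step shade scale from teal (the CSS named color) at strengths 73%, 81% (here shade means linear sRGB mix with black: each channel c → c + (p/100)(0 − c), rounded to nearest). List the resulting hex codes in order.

#002323, #001818

CSS teal is rgb(0, 128, 128).
73%: (0→0, 128 − 93.44 = 34.56→35, 128 − 93.44 = 34.56→35) → #002323
81%: (0→0, 128 − 103.68 = 24.32→24, 128 − 103.68 = 24.32→24) → #001818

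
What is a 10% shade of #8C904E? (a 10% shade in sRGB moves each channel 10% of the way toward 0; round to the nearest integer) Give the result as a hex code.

#7E8246

#8C904E is rgb(140, 144, 78).
Per channel, c → c + 0.1(0 − c):
  R: 140 + 0.1×(0−140) = 140 − 14 = 126 → 126
  G: 144 + 0.1×(0−144) = 144 − 14.4 = 129.6 → 130
  B: 78 − 7.8 = 70.2 → 70
rgb(126, 130, 70) = #7E8246.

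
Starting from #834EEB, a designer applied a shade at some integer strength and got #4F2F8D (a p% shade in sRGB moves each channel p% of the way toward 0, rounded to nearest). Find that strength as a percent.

40%

#834EEB is rgb(131, 78, 235); #4F2F8D is rgb(79, 47, 141).
On the B channel (widest range): 141 ≈ 235 + (p/100)(0 − 235), so p ≈ 100×(141 − 235)/(0 − 235) = -9400/-235 = 40.00.
p = 40 reproduces all three channels after rounding.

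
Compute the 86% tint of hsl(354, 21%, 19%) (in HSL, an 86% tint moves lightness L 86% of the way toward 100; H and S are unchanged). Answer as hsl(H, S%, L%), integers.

L moves 86% from 19 toward 100: 19 + 69.66 = 88.66 → 89.
H and S are unchanged.

hsl(354, 21%, 89%)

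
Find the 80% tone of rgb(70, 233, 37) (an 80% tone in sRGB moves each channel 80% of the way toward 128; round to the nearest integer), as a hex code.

An 80% tone moves each channel 80% toward 128:
  R: 70 + 46.4 = 116.4 → 116
  G: 233 + 0.8×(128−233) = 233 − 84 = 149 → 149
  B: 37 + 72.8 = 109.8 → 110
rgb(116, 149, 110) = #74956e.

#74956e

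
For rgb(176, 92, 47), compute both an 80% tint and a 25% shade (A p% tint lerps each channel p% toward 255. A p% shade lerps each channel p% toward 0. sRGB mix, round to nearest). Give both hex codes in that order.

80% tint:
  R: 176 + 0.8×(255−176) = 176 + 63.2 = 239.2 → 239
  G: 92 + 0.8×(255−92) = 92 + 130.4 = 222.4 → 222
  B: 47 + 166.4 = 213.4 → 213
  → #efded5
25% shade:
  R: 176 + 0.25×(0−176) = 176 − 44 = 132 → 132
  G: 92 + 0.25×(0−92) = 92 − 23 = 69 → 69
  B: 47 + 0.25×(0−47) = 47 − 11.75 = 35.25 → 35
  → #844523

#efded5, #844523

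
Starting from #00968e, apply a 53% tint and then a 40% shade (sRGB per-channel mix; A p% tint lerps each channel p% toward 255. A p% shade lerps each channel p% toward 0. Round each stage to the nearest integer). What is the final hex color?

#00968e is rgb(0, 150, 142).
Lerp each channel 53% toward 255:
  R: 0 + 0.53×(255−0) = 0 + 135.15 = 135.15 → 135
  G: 150 + 55.65 = 205.65 → 206
  B: 142 + 0.53×(255−142) = 142 + 59.89 = 201.89 → 202
After the tint: rgb(135, 206, 202) = #87ceca.
Lerp each channel 40% toward 0:
  R: 135 + 0.4×(0−135) = 135 − 54 = 81 → 81
  G: 206 − 82.4 = 123.6 → 124
  B: 202 + 0.4×(0−202) = 202 − 80.8 = 121.2 → 121
rgb(81, 124, 121) = #517c79.

#517c79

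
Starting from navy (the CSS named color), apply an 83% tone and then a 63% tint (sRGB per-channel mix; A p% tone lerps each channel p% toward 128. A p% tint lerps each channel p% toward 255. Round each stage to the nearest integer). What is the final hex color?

#C8C8D0

CSS navy is rgb(0, 0, 128).
An 83% tone moves each channel 83% toward 128:
  R: 0 + 0.83×(128−0) = 0 + 106.24 = 106.24 → 106
  G: 0 + 0.83×(128−0) = 0 + 106.24 = 106.24 → 106
  B: 128 + 0 = 128 → 128
After the tone: rgb(106, 106, 128) = #6A6A80.
A 63% tint moves each channel 63% toward 255:
  R: 106 + 93.87 = 199.87 → 200
  G: 106 + 93.87 = 199.87 → 200
  B: 128 + 80.01 = 208.01 → 208
rgb(200, 200, 208) = #C8C8D0.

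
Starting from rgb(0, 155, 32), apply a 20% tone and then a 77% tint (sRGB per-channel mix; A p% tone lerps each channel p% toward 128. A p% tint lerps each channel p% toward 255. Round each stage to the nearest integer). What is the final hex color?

#cae7d0

Per channel, c → c + 0.2(128 − c):
  R: 0 + 0.2×(128−0) = 0 + 25.6 = 25.6 → 26
  G: 155 − 5.4 = 149.6 → 150
  B: 32 + 0.2×(128−32) = 32 + 19.2 = 51.2 → 51
After the tone: rgb(26, 150, 51) = #1a9633.
Per channel, c → c + 0.77(255 − c):
  R: 26 + 0.77×(255−26) = 26 + 176.33 = 202.33 → 202
  G: 150 + 80.85 = 230.85 → 231
  B: 51 + 0.77×(255−51) = 51 + 157.08 = 208.08 → 208
rgb(202, 231, 208) = #cae7d0.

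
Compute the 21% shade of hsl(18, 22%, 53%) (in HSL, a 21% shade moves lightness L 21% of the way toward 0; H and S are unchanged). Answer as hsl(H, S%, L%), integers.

hsl(18, 22%, 42%)

L moves 21% from 53 toward 0: 53 − 11.13 = 41.87 → 42.
H and S are unchanged.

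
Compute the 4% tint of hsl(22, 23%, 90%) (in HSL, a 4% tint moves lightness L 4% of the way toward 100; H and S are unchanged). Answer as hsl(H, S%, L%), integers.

hsl(22, 23%, 90%)

L moves 4% from 90 toward 100: 90 + 0.4 = 90.4 → 90.
H and S are unchanged.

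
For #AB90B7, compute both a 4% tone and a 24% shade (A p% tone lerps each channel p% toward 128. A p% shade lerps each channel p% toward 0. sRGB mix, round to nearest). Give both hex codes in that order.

#AB90B7 is rgb(171, 144, 183).
4% tone:
  R: 171 + 0.04×(128−171) = 171 − 1.72 = 169.28 → 169
  G: 144 − 0.64 = 143.36 → 143
  B: 183 + 0.04×(128−183) = 183 − 2.2 = 180.8 → 181
  → #A98FB5
24% shade:
  R: 171 + 0.24×(0−171) = 171 − 41.04 = 129.96 → 130
  G: 144 − 34.56 = 109.44 → 109
  B: 183 + 0.24×(0−183) = 183 − 43.92 = 139.08 → 139
  → #826D8B

#A98FB5, #826D8B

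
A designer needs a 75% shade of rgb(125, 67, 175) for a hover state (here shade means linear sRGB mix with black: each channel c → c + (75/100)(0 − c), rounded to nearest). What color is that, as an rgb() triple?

A 75% shade moves each channel 75% toward 0:
  R: 125 + 0.75×(0−125) = 125 − 93.75 = 31.25 → 31
  G: 67 + 0.75×(0−67) = 67 − 50.25 = 16.75 → 17
  B: 175 − 131.25 = 43.75 → 44

rgb(31, 17, 44)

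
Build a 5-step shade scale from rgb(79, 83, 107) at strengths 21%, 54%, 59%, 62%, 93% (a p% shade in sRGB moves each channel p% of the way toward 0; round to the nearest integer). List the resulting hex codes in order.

#3E4255, #242631, #20222C, #1E2029, #060607

21%: (79 − 16.59 = 62.41→62, 83 − 17.43 = 65.57→66, 107 − 22.47 = 84.53→85) → #3E4255
54%: (79 − 42.66 = 36.34→36, 83 − 44.82 = 38.18→38, 107 − 57.78 = 49.22→49) → #242631
59%: (79 − 46.61 = 32.39→32, 83 − 48.97 = 34.03→34, 107 − 63.13 = 43.87→44) → #20222C
62%: (79 − 48.98 = 30.02→30, 83 − 51.46 = 31.54→32, 107 − 66.34 = 40.66→41) → #1E2029
93%: (79 − 73.47 = 5.53→6, 83 − 77.19 = 5.81→6, 107 − 99.51 = 7.49→7) → #060607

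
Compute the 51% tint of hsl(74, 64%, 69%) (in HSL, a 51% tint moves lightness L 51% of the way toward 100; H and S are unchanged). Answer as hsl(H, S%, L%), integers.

L moves 51% from 69 toward 100: 69 + 15.81 = 84.81 → 85.
H and S are unchanged.

hsl(74, 64%, 85%)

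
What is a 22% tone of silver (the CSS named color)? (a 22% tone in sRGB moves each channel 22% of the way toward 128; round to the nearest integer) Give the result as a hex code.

#B2B2B2

CSS silver is rgb(192, 192, 192).
Lerp each channel 22% toward 128:
  R: 192 + 0.22×(128−192) = 192 − 14.08 = 177.92 → 178
  G: 192 + 0.22×(128−192) = 192 − 14.08 = 177.92 → 178
  B: 192 − 14.08 = 177.92 → 178
rgb(178, 178, 178) = #B2B2B2.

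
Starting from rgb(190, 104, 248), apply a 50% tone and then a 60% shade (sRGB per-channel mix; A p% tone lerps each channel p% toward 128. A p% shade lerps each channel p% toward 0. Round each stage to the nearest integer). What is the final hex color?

A 50% tone moves each channel 50% toward 128:
  R: 190 + 0.5×(128−190) = 190 − 31 = 159 → 159
  G: 104 + 0.5×(128−104) = 104 + 12 = 116 → 116
  B: 248 + 0.5×(128−248) = 248 − 60 = 188 → 188
After the tone: rgb(159, 116, 188) = #9F74BC.
A 60% shade moves each channel 60% toward 0:
  R: 159 − 95.4 = 63.6 → 64
  G: 116 − 69.6 = 46.4 → 46
  B: 188 + 0.6×(0−188) = 188 − 112.8 = 75.2 → 75
rgb(64, 46, 75) = #402E4B.

#402E4B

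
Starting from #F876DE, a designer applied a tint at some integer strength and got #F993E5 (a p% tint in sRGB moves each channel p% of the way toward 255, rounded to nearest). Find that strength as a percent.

21%

#F876DE is rgb(248, 118, 222); #F993E5 is rgb(249, 147, 229).
On the G channel (widest range): 147 ≈ 118 + (p/100)(255 − 118), so p ≈ 100×(147 − 118)/(255 − 118) = 2900/137 = 21.17.
p = 21 reproduces all three channels after rounding.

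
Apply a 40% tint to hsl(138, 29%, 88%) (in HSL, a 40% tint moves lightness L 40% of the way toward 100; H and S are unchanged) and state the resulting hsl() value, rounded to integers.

hsl(138, 29%, 93%)

L moves 40% from 88 toward 100: 88 + 4.8 = 92.8 → 93.
H and S are unchanged.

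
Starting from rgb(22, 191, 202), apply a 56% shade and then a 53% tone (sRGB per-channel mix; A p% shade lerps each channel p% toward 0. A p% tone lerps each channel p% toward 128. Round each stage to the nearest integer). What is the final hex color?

#496b6e

A 56% shade moves each channel 56% toward 0:
  R: 22 − 12.32 = 9.68 → 10
  G: 191 + 0.56×(0−191) = 191 − 106.96 = 84.04 → 84
  B: 202 + 0.56×(0−202) = 202 − 113.12 = 88.88 → 89
After the shade: rgb(10, 84, 89) = #0a5459.
Lerp each channel 53% toward 128:
  R: 10 + 0.53×(128−10) = 10 + 62.54 = 72.54 → 73
  G: 84 + 0.53×(128−84) = 84 + 23.32 = 107.32 → 107
  B: 89 + 20.67 = 109.67 → 110
rgb(73, 107, 110) = #496b6e.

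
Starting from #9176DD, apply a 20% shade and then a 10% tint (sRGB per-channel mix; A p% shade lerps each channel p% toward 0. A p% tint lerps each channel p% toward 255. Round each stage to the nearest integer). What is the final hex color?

#826EB9

#9176DD is rgb(145, 118, 221).
A 20% shade moves each channel 20% toward 0:
  R: 145 + 0.2×(0−145) = 145 − 29 = 116 → 116
  G: 118 + 0.2×(0−118) = 118 − 23.6 = 94.4 → 94
  B: 221 + 0.2×(0−221) = 221 − 44.2 = 176.8 → 177
After the shade: rgb(116, 94, 177) = #745EB1.
Per channel, c → c + 0.1(255 − c):
  R: 116 + 13.9 = 129.9 → 130
  G: 94 + 0.1×(255−94) = 94 + 16.1 = 110.1 → 110
  B: 177 + 0.1×(255−177) = 177 + 7.8 = 184.8 → 185
rgb(130, 110, 185) = #826EB9.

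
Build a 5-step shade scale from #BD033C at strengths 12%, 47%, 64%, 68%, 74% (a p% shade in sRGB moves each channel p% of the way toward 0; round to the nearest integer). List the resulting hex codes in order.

#A60335, #640220, #440116, #3C0113, #310110

#BD033C is rgb(189, 3, 60).
12%: (189 − 22.68 = 166.32→166, 3→3, 60 − 7.2 = 52.8→53) → #A60335
47%: (189 − 88.83 = 100.17→100, 3 − 1.41 = 1.59→2, 60 − 28.2 = 31.8→32) → #640220
64%: (189 − 120.96 = 68.04→68, 3 − 1.92 = 1.08→1, 60 − 38.4 = 21.6→22) → #440116
68%: (189 − 128.52 = 60.48→60, 3 − 2.04 = 0.96→1, 60 − 40.8 = 19.2→19) → #3C0113
74%: (189 − 139.86 = 49.14→49, 3 − 2.22 = 0.78→1, 60 − 44.4 = 15.6→16) → #310110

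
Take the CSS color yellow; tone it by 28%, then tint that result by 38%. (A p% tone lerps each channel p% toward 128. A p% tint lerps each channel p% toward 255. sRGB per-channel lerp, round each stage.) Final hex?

#E9E977

CSS yellow is rgb(255, 255, 0).
Per channel, c → c + 0.28(128 − c):
  R: 255 − 35.56 = 219.44 → 219
  G: 255 − 35.56 = 219.44 → 219
  B: 0 + 0.28×(128−0) = 0 + 35.84 = 35.84 → 36
After the tone: rgb(219, 219, 36) = #DBDB24.
Per channel, c → c + 0.38(255 − c):
  R: 219 + 0.38×(255−219) = 219 + 13.68 = 232.68 → 233
  G: 219 + 13.68 = 232.68 → 233
  B: 36 + 0.38×(255−36) = 36 + 83.22 = 119.22 → 119
rgb(233, 233, 119) = #E9E977.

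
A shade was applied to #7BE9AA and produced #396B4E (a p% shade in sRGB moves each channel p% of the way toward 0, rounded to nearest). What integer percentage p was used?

#7BE9AA is rgb(123, 233, 170); #396B4E is rgb(57, 107, 78).
On the G channel (widest range): 107 ≈ 233 + (p/100)(0 − 233), so p ≈ 100×(107 − 233)/(0 − 233) = -12600/-233 = 54.08.
p = 54 reproduces all three channels after rounding.

54%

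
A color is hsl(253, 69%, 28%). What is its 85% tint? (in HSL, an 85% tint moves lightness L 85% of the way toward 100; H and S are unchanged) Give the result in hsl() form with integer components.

hsl(253, 69%, 89%)

L moves 85% from 28 toward 100: 28 + 61.2 = 89.2 → 89.
H and S are unchanged.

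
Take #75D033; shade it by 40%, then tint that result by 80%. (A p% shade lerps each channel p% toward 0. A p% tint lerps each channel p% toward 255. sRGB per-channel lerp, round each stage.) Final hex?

#DAE5D2

#75D033 is rgb(117, 208, 51).
Lerp each channel 40% toward 0:
  R: 117 − 46.8 = 70.2 → 70
  G: 208 − 83.2 = 124.8 → 125
  B: 51 − 20.4 = 30.6 → 31
After the shade: rgb(70, 125, 31) = #467D1F.
An 80% tint moves each channel 80% toward 255:
  R: 70 + 0.8×(255−70) = 70 + 148 = 218 → 218
  G: 125 + 0.8×(255−125) = 125 + 104 = 229 → 229
  B: 31 + 0.8×(255−31) = 31 + 179.2 = 210.2 → 210
rgb(218, 229, 210) = #DAE5D2.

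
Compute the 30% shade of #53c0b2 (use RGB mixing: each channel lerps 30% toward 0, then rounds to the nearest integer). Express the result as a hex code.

#53c0b2 is rgb(83, 192, 178).
Lerp each channel 30% toward 0:
  R: 83 + 0.3×(0−83) = 83 − 24.9 = 58.1 → 58
  G: 192 + 0.3×(0−192) = 192 − 57.6 = 134.4 → 134
  B: 178 + 0.3×(0−178) = 178 − 53.4 = 124.6 → 125
rgb(58, 134, 125) = #3a867d.

#3a867d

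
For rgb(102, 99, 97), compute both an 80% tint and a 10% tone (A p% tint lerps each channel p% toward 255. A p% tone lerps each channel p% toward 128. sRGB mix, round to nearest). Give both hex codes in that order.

80% tint:
  R: 102 + 122.4 = 224.4 → 224
  G: 99 + 0.8×(255−99) = 99 + 124.8 = 223.8 → 224
  B: 97 + 0.8×(255−97) = 97 + 126.4 = 223.4 → 223
  → #e0e0df
10% tone:
  R: 102 + 0.1×(128−102) = 102 + 2.6 = 104.6 → 105
  G: 99 + 2.9 = 101.9 → 102
  B: 97 + 0.1×(128−97) = 97 + 3.1 = 100.1 → 100
  → #696664

#e0e0df, #696664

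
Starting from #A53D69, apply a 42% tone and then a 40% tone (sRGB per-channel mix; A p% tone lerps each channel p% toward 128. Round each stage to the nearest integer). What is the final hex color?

#8D6978

#A53D69 is rgb(165, 61, 105).
Lerp each channel 42% toward 128:
  R: 165 − 15.54 = 149.46 → 149
  G: 61 + 28.14 = 89.14 → 89
  B: 105 + 9.66 = 114.66 → 115
After the tone: rgb(149, 89, 115) = #955973.
A 40% tone moves each channel 40% toward 128:
  R: 149 + 0.4×(128−149) = 149 − 8.4 = 140.6 → 141
  G: 89 + 0.4×(128−89) = 89 + 15.6 = 104.6 → 105
  B: 115 + 5.2 = 120.2 → 120
rgb(141, 105, 120) = #8D6978.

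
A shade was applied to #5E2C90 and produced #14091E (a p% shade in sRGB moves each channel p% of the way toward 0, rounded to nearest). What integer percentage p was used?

79%

#5E2C90 is rgb(94, 44, 144); #14091E is rgb(20, 9, 30).
On the B channel (widest range): 30 ≈ 144 + (p/100)(0 − 144), so p ≈ 100×(30 − 144)/(0 − 144) = -11400/-144 = 79.17.
p = 79 reproduces all three channels after rounding.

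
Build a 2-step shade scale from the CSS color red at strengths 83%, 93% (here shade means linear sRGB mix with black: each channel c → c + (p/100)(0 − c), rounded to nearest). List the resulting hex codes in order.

#2B0000, #120000

CSS red is rgb(255, 0, 0).
83%: (255 − 211.65 = 43.35→43, 0→0, 0→0) → #2B0000
93%: (255 − 237.15 = 17.85→18, 0→0, 0→0) → #120000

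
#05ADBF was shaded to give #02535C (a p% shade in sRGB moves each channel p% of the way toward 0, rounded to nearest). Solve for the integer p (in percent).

#05ADBF is rgb(5, 173, 191); #02535C is rgb(2, 83, 92).
On the B channel (widest range): 92 ≈ 191 + (p/100)(0 − 191), so p ≈ 100×(92 − 191)/(0 − 191) = -9900/-191 = 51.83.
p = 52 reproduces all three channels after rounding.

52%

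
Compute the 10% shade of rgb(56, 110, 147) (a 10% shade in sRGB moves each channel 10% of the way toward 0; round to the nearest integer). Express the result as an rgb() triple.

Per channel, c → c + 0.1(0 − c):
  R: 56 + 0.1×(0−56) = 56 − 5.6 = 50.4 → 50
  G: 110 + 0.1×(0−110) = 110 − 11 = 99 → 99
  B: 147 + 0.1×(0−147) = 147 − 14.7 = 132.3 → 132

rgb(50, 99, 132)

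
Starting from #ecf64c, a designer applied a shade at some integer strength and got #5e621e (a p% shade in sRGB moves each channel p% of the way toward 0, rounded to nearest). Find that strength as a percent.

#ecf64c is rgb(236, 246, 76); #5e621e is rgb(94, 98, 30).
On the G channel (widest range): 98 ≈ 246 + (p/100)(0 − 246), so p ≈ 100×(98 − 246)/(0 − 246) = -14800/-246 = 60.16.
p = 60 reproduces all three channels after rounding.

60%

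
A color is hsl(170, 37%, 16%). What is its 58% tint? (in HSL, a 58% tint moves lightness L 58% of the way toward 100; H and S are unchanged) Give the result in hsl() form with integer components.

L moves 58% from 16 toward 100: 16 + 48.72 = 64.72 → 65.
H and S are unchanged.

hsl(170, 37%, 65%)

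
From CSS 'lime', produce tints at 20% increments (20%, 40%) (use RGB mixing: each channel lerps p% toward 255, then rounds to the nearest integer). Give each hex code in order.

#33FF33, #66FF66

CSS lime is rgb(0, 255, 0).
20%: (0 + 51 = 51→51, 255→255, 0 + 51 = 51→51) → #33FF33
40%: (0 + 102 = 102→102, 255→255, 0 + 102 = 102→102) → #66FF66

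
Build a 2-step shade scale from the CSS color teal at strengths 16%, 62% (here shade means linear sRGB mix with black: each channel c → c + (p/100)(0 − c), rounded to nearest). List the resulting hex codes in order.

#006C6C, #003131

CSS teal is rgb(0, 128, 128).
16%: (0→0, 128 − 20.48 = 107.52→108, 128 − 20.48 = 107.52→108) → #006C6C
62%: (0→0, 128 − 79.36 = 48.64→49, 128 − 79.36 = 48.64→49) → #003131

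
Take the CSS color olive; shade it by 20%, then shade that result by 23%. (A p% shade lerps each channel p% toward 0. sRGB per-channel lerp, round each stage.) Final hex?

#4f4f00

CSS olive is rgb(128, 128, 0).
Lerp each channel 20% toward 0:
  R: 128 + 0.2×(0−128) = 128 − 25.6 = 102.4 → 102
  G: 128 + 0.2×(0−128) = 128 − 25.6 = 102.4 → 102
  B: 0 + 0 = 0 → 0
After the shade: rgb(102, 102, 0) = #666600.
Per channel, c → c + 0.23(0 − c):
  R: 102 + 0.23×(0−102) = 102 − 23.46 = 78.54 → 79
  G: 102 + 0.23×(0−102) = 102 − 23.46 = 78.54 → 79
  B: 0 + 0.23×(0−0) = 0 + 0 = 0 → 0
rgb(79, 79, 0) = #4f4f00.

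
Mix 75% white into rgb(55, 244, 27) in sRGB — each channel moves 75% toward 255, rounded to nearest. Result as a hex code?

#cdfcc6

Lerp each channel 75% toward 255:
  R: 55 + 150 = 205 → 205
  G: 244 + 8.25 = 252.25 → 252
  B: 27 + 0.75×(255−27) = 27 + 171 = 198 → 198
rgb(205, 252, 198) = #cdfcc6.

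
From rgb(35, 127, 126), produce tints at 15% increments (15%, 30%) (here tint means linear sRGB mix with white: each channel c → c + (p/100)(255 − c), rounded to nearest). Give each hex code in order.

15%: (35 + 33 = 68→68, 127 + 19.2 = 146.2→146, 126 + 19.35 = 145.35→145) → #449291
30%: (35 + 66 = 101→101, 127 + 38.4 = 165.4→165, 126 + 38.7 = 164.7→165) → #65A5A5

#449291, #65A5A5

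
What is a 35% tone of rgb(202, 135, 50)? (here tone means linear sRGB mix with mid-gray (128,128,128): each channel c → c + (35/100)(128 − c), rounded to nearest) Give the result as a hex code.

Per channel, c → c + 0.35(128 − c):
  R: 202 − 25.9 = 176.1 → 176
  G: 135 + 0.35×(128−135) = 135 − 2.45 = 132.55 → 133
  B: 50 + 0.35×(128−50) = 50 + 27.3 = 77.3 → 77
rgb(176, 133, 77) = #b0854d.

#b0854d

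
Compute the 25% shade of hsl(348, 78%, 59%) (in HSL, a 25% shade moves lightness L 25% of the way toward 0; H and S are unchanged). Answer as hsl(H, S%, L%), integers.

L moves 25% from 59 toward 0: 59 − 14.75 = 44.25 → 44.
H and S are unchanged.

hsl(348, 78%, 44%)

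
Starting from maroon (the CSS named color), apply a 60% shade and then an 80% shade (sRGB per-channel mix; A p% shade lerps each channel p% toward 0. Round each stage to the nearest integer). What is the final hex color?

CSS maroon is rgb(128, 0, 0).
A 60% shade moves each channel 60% toward 0:
  R: 128 + 0.6×(0−128) = 128 − 76.8 = 51.2 → 51
  G: 0 + 0.6×(0−0) = 0 + 0 = 0 → 0
  B: 0 + 0.6×(0−0) = 0 + 0 = 0 → 0
After the shade: rgb(51, 0, 0) = #330000.
Lerp each channel 80% toward 0:
  R: 51 − 40.8 = 10.2 → 10
  G: 0 + 0 = 0 → 0
  B: 0 + 0 = 0 → 0
rgb(10, 0, 0) = #0a0000.

#0a0000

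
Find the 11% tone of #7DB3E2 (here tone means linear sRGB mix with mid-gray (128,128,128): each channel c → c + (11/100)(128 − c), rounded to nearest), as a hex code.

#7DB3E2 is rgb(125, 179, 226).
Per channel, c → c + 0.11(128 − c):
  R: 125 + 0.11×(128−125) = 125 + 0.33 = 125.33 → 125
  G: 179 + 0.11×(128−179) = 179 − 5.61 = 173.39 → 173
  B: 226 − 10.78 = 215.22 → 215
rgb(125, 173, 215) = #7DADD7.

#7DADD7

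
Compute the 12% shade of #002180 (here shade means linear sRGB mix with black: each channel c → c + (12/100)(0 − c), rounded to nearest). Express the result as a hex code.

#002180 is rgb(0, 33, 128).
Per channel, c → c + 0.12(0 − c):
  R: 0 + 0.12×(0−0) = 0 + 0 = 0 → 0
  G: 33 + 0.12×(0−33) = 33 − 3.96 = 29.04 → 29
  B: 128 + 0.12×(0−128) = 128 − 15.36 = 112.64 → 113
rgb(0, 29, 113) = #001d71.

#001d71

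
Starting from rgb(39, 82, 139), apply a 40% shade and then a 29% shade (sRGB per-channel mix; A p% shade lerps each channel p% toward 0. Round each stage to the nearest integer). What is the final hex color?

A 40% shade moves each channel 40% toward 0:
  R: 39 + 0.4×(0−39) = 39 − 15.6 = 23.4 → 23
  G: 82 − 32.8 = 49.2 → 49
  B: 139 + 0.4×(0−139) = 139 − 55.6 = 83.4 → 83
After the shade: rgb(23, 49, 83) = #173153.
Per channel, c → c + 0.29(0 − c):
  R: 23 + 0.29×(0−23) = 23 − 6.67 = 16.33 → 16
  G: 49 − 14.21 = 34.79 → 35
  B: 83 + 0.29×(0−83) = 83 − 24.07 = 58.93 → 59
rgb(16, 35, 59) = #10233B.

#10233B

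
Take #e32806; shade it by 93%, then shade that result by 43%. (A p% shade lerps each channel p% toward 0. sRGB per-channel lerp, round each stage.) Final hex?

#e32806 is rgb(227, 40, 6).
Lerp each channel 93% toward 0:
  R: 227 − 211.11 = 15.89 → 16
  G: 40 + 0.93×(0−40) = 40 − 37.2 = 2.8 → 3
  B: 6 + 0.93×(0−6) = 6 − 5.58 = 0.42 → 0
After the shade: rgb(16, 3, 0) = #100300.
A 43% shade moves each channel 43% toward 0:
  R: 16 − 6.88 = 9.12 → 9
  G: 3 + 0.43×(0−3) = 3 − 1.29 = 1.71 → 2
  B: 0 + 0 = 0 → 0
rgb(9, 2, 0) = #090200.

#090200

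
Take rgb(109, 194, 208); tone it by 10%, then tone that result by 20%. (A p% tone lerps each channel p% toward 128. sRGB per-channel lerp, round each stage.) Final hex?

Lerp each channel 10% toward 128:
  R: 109 + 0.1×(128−109) = 109 + 1.9 = 110.9 → 111
  G: 194 − 6.6 = 187.4 → 187
  B: 208 − 8 = 200 → 200
After the tone: rgb(111, 187, 200) = #6FBBC8.
Lerp each channel 20% toward 128:
  R: 111 + 0.2×(128−111) = 111 + 3.4 = 114.4 → 114
  G: 187 − 11.8 = 175.2 → 175
  B: 200 − 14.4 = 185.6 → 186
rgb(114, 175, 186) = #72AFBA.

#72AFBA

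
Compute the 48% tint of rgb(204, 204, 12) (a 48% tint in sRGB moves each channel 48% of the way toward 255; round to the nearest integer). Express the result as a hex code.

#E4E481

A 48% tint moves each channel 48% toward 255:
  R: 204 + 24.48 = 228.48 → 228
  G: 204 + 0.48×(255−204) = 204 + 24.48 = 228.48 → 228
  B: 12 + 0.48×(255−12) = 12 + 116.64 = 128.64 → 129
rgb(228, 228, 129) = #E4E481.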